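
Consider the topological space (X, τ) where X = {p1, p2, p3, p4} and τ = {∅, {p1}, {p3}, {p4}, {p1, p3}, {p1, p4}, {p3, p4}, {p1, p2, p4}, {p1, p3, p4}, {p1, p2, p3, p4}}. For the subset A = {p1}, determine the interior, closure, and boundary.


int(A) = {p1}, cl(A) = {p1, p2}, ∂A = {p2}.

Closed sets in (X, τ) are complements of opens:
  closed(X, τ) = {∅, {p2}, {p3}, {p1, p2}, {p2, p3}, {p2, p4}, {p1, p2, p3}, {p1, p2, p4}, {p2, p3, p4}, {p1, p2, p3, p4}}.
int(A) = ⋃ {U ∈ τ : U ⊆ A}. Opens contained in A: ∅, {p1}.
Taking the union of these: int(A) = {p1}.
cl(A) = ⋂ {C closed : A ⊆ C}. Closed sets containing A: {p1, p2}, {p1, p2, p3}, {p1, p2, p4}, {p1, p2, p3, p4}.
Intersecting these: cl(A) = {p1, p2}.
∂A = cl(A) ∖ int(A) = {p1, p2} ∖ {p1} = {p2}.


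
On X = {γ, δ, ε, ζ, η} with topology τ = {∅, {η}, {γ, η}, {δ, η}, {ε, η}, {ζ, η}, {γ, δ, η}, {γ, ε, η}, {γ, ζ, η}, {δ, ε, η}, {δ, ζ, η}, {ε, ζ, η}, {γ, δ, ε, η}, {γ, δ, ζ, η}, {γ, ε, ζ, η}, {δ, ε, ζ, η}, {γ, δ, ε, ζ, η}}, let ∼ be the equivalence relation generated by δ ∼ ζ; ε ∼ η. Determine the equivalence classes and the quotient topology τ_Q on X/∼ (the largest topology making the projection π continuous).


X/∼ = {[γ], [δ=ζ], [ε=η]}; |τ_Q| = 5.

Equivalence classes: [γ], [δ=ζ], [ε=η].
Quotient map π: X → X/∼ sends γ ↦ [γ], δ ↦ [δ=ζ], ε ↦ [ε=η], ζ ↦ [δ=ζ], η ↦ [ε=η].
For each subset V ⊆ X/∼, compute π^{-1}(V) ⊆ X and check whether π^{-1}(V) ∈ τ. V is open in τ_Q iff π^{-1}(V) ∈ τ.
  V = {}: π^{-1}(V) = ∅ ∈ τ ✓.
  V = {[γ]}: π^{-1}(V) = {γ} ∉ τ ✗.
  V = {[δ=ζ]}: π^{-1}(V) = {δ, ζ} ∉ τ ✗.
  V = {[γ], [δ=ζ]}: π^{-1}(V) = {γ, δ, ζ} ∉ τ ✗.
  V = {[ε=η]}: π^{-1}(V) = {ε, η} ∈ τ ✓.
  V = {[γ], [ε=η]}: π^{-1}(V) = {γ, ε, η} ∈ τ ✓.
  V = {[δ=ζ], [ε=η]}: π^{-1}(V) = {δ, ε, ζ, η} ∈ τ ✓.
  V = {[γ], [δ=ζ], [ε=η]}: π^{-1}(V) = {γ, δ, ε, ζ, η} ∈ τ ✓.
Open sets in the quotient: τ_Q = {{}, {[ε=η]}, {[γ], [ε=η]}, {[δ=ζ], [ε=η]}, {[γ], [δ=ζ], [ε=η]}} (5 elements).


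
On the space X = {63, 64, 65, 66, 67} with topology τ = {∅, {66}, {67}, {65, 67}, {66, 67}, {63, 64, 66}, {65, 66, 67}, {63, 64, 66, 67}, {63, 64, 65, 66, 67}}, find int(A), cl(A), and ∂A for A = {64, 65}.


int(A) = ∅, cl(A) = {63, 64, 65}, ∂A = {63, 64, 65}.

Closed sets in (X, τ) are complements of opens:
  closed(X, τ) = {∅, {65}, {63, 64}, {65, 67}, {63, 64, 65}, {63, 64, 66}, {63, 64, 65, 66}, {63, 64, 65, 67}, {63, 64, 65, 66, 67}}.
int(A) = ⋃ {U ∈ τ : U ⊆ A}. Opens contained in A: ∅.
Taking the union of these: int(A) = ∅.
cl(A) = ⋂ {C closed : A ⊆ C}. Closed sets containing A: {63, 64, 65}, {63, 64, 65, 66}, {63, 64, 65, 67}, {63, 64, 65, 66, 67}.
Intersecting these: cl(A) = {63, 64, 65}.
∂A = cl(A) ∖ int(A) = {63, 64, 65} ∖ ∅ = {63, 64, 65}.


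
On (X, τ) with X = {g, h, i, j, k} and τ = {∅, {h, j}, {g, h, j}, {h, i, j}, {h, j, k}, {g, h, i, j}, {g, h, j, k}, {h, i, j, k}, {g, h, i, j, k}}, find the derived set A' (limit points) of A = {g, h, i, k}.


A' = {g, i, j, k}

For each x ∈ X, list the open sets U ∈ τ with x ∈ U, then check whether U ∩ (A ∖ {x}) ≠ ∅ for every such U.
  x = g: opens ∋ x are {g, h, j}, {g, h, i, j}, {g, h, j, k}, {g, h, i, j, k}; each meets A ∖ {g}, so x IS a limit point.
  x = h: open {h, j} ∋ x has {h, j} ∩ (A ∖ {h}) = ∅, so x is NOT a limit point.
  x = i: opens ∋ x are {h, i, j}, {g, h, i, j}, {h, i, j, k}, {g, h, i, j, k}; each meets A ∖ {i}, so x IS a limit point.
  x = j: opens ∋ x are {h, j}, {g, h, j}, {h, i, j}, {h, j, k}, {g, h, i, j}, {g, h, j, k}, {h, i, j, k}, {g, h, i, j, k}; each meets A ∖ {j}, so x IS a limit point.
  x = k: opens ∋ x are {h, j, k}, {g, h, j, k}, {h, i, j, k}, {g, h, i, j, k}; each meets A ∖ {k}, so x IS a limit point.
Collecting: A' = {g, i, j, k}.


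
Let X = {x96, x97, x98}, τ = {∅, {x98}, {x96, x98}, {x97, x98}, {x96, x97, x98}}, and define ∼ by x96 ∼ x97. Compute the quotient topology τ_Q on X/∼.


X/∼ = {[x96=x97], [x98]}; |τ_Q| = 3.

Equivalence classes: [x96=x97], [x98].
Quotient map π: X → X/∼ sends x96 ↦ [x96=x97], x97 ↦ [x96=x97], x98 ↦ [x98].
For each subset V ⊆ X/∼, compute π^{-1}(V) ⊆ X and check whether π^{-1}(V) ∈ τ. V is open in τ_Q iff π^{-1}(V) ∈ τ.
  V = {}: π^{-1}(V) = ∅ ∈ τ ✓.
  V = {[x96=x97]}: π^{-1}(V) = {x96, x97} ∉ τ ✗.
  V = {[x98]}: π^{-1}(V) = {x98} ∈ τ ✓.
  V = {[x96=x97], [x98]}: π^{-1}(V) = {x96, x97, x98} ∈ τ ✓.
Open sets in the quotient: τ_Q = {{}, {[x98]}, {[x96=x97], [x98]}} (3 elements).


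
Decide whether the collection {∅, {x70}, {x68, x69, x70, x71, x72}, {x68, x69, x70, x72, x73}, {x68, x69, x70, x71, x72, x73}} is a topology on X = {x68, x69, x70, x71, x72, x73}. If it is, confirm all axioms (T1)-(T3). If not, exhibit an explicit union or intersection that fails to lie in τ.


τ is NOT a topology on X.

Axiom (T1): ∅ ∈ τ? Yes; X ∈ τ? Yes.
Axiom (T2/T3): check pairwise unions and intersections of members of τ.
Counterexample for (T3): {x68, x69, x70, x71, x72} ∩ {x68, x69, x70, x72, x73} = {x68, x69, x70, x72} ∉ τ. Therefore τ is NOT a topology.


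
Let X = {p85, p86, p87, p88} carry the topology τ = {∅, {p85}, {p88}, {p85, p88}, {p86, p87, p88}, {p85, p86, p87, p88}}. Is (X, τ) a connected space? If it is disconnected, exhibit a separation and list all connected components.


(X, τ) is disconnected; components = [{p85}, {p86, p87, p88}].

Find clopen sets (U ∈ τ with X ∖ U ∈ τ):
  U = ∅, X ∖ U = {p85, p86, p87, p88} — both open, so U is clopen.
  U = {p85}, X ∖ U = {p86, p87, p88} — both open, so U is clopen.
  U = {p86, p87, p88}, X ∖ U = {p85} — both open, so U is clopen.
  U = {p85, p86, p87, p88}, X ∖ U = ∅ — both open, so U is clopen.
Nontrivial clopen(s) exist: e.g. {p86, p87, p88}. So (X, τ) is disconnected.
Compute connected components by grouping points that agree on all clopens:
  component: {p85}
  component: {p86, p87, p88}


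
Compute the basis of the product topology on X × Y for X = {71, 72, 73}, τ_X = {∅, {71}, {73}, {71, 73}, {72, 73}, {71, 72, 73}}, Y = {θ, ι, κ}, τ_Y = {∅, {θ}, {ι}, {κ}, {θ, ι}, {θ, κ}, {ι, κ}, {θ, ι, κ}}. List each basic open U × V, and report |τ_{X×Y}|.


Basis B = {∅ × ∅, {71} × {θ}, {71} × {ι}, {71} × {κ}, {73} × {θ}, {73} × {ι}, {73} × {κ}, {71} × {θ, ι}, {71} × {θ, κ}, {71, 73} × {θ}, {71} × {ι, κ}, {71, 73} × {ι}, {71, 73} × {κ}, {72, 73} × {θ}, {72, 73} × {ι}, {72, 73} × {κ}, {73} × {θ, ι}, {73} × {θ, κ}, {73} × {ι, κ}, {71} × {θ, ι, κ}, {71, 72, 73} × {θ}, {71, 72, 73} × {ι}, {71, 72, 73} × {κ}, {73} × {θ, ι, κ}, {71, 73} × {θ, ι}, {71, 73} × {θ, κ}, {71, 73} × {ι, κ}, {72, 73} × {θ, ι}, {72, 73} × {θ, κ}, {72, 73} × {ι, κ}, {71, 73} × {θ, ι, κ}, {71, 72, 73} × {θ, ι}, {71, 72, 73} × {θ, κ}, {71, 72, 73} × {ι, κ}, {72, 73} × {θ, ι, κ}, {71, 72, 73} × {θ, ι, κ}}; |τ_{X×Y}| = 216.

Enumerate products U × V with U ∈ τ_X, V ∈ τ_Y (deduplicated):
  ∅ × ∅ = {} (∅)
  {71} × {θ} = {(71,θ)}
  {71} × {ι} = {(71,ι)}
  {71} × {κ} = {(71,κ)}
  {73} × {θ} = {(73,θ)}
  {73} × {ι} = {(73,ι)}
  {73} × {κ} = {(73,κ)}
  {71} × {θ, ι} = {(71,θ), (71,ι)}
  {71} × {θ, κ} = {(71,θ), (71,κ)}
  {71, 73} × {θ} = {(71,θ), (73,θ)}
  {71} × {ι, κ} = {(71,ι), (71,κ)}
  {71, 73} × {ι} = {(71,ι), (73,ι)}
  {71, 73} × {κ} = {(71,κ), (73,κ)}
  {72, 73} × {θ} = {(72,θ), (73,θ)}
  {72, 73} × {ι} = {(72,ι), (73,ι)}
  {72, 73} × {κ} = {(72,κ), (73,κ)}
  {73} × {θ, ι} = {(73,θ), (73,ι)}
  {73} × {θ, κ} = {(73,θ), (73,κ)}
  {73} × {ι, κ} = {(73,ι), (73,κ)}
  {71} × {θ, ι, κ} = {(71,θ), (71,ι), (71,κ)}
  {71, 72, 73} × {θ} = {(71,θ), (72,θ), (73,θ)}
  {71, 72, 73} × {ι} = {(71,ι), (72,ι), (73,ι)}
  {71, 72, 73} × {κ} = {(71,κ), (72,κ), (73,κ)}
  {73} × {θ, ι, κ} = {(73,θ), (73,ι), (73,κ)}
  {71, 73} × {θ, ι} = {(71,θ), (71,ι), (73,θ), (73,ι)}
  {71, 73} × {θ, κ} = {(71,θ), (71,κ), (73,θ), (73,κ)}
  {71, 73} × {ι, κ} = {(71,ι), (71,κ), (73,ι), (73,κ)}
  {72, 73} × {θ, ι} = {(72,θ), (72,ι), (73,θ), (73,ι)}
  {72, 73} × {θ, κ} = {(72,θ), (72,κ), (73,θ), (73,κ)}
  {72, 73} × {ι, κ} = {(72,ι), (72,κ), (73,ι), (73,κ)}
  {71, 73} × {θ, ι, κ} = {(71,θ), (71,ι), (71,κ), (73,θ), (73,ι), (73,κ)}
  {71, 72, 73} × {θ, ι} = {(71,θ), (71,ι), (72,θ), (72,ι), (73,θ), (73,ι)}
  {71, 72, 73} × {θ, κ} = {(71,θ), (71,κ), (72,θ), (72,κ), (73,θ), (73,κ)}
  {71, 72, 73} × {ι, κ} = {(71,ι), (71,κ), (72,ι), (72,κ), (73,ι), (73,κ)}
  {72, 73} × {θ, ι, κ} = {(72,θ), (72,ι), (72,κ), (73,θ), (73,ι), (73,κ)}
  {71, 72, 73} × {θ, ι, κ} = {(71,θ), (71,ι), (71,κ), (72,θ), (72,ι), (72,κ), (73,θ), (73,ι), (73,κ)}
These 36 distinct sets form the basis B.
Close under arbitrary unions to get τ_{X×Y}; counting gives |τ_{X×Y}| = 216.


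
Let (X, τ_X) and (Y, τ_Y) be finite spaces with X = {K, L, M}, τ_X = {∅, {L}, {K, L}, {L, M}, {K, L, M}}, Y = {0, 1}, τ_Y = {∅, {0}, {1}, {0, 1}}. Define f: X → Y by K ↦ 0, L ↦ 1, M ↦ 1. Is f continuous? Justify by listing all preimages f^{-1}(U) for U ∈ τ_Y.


f is NOT continuous.

Compute f^{-1}(U) for each U ∈ τ_Y:
  U = ∅: f^{-1}(U) = ∅ ∈ τ_X ✓.
  U = {0}: f^{-1}(U) = {K} ∉ τ_X ✗.
  U = {1}: f^{-1}(U) = {L, M} ∈ τ_X ✓.
  U = {0, 1}: f^{-1}(U) = {K, L, M} ∈ τ_X ✓.
Found U = {0} with f^{-1}(U) = {K} not in τ_X. Therefore f is NOT continuous.


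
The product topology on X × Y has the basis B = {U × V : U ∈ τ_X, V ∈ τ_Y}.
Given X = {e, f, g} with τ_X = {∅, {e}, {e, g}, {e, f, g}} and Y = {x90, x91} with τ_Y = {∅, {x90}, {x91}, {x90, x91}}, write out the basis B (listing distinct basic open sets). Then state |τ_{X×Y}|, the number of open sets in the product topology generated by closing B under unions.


Basis B = {∅ × ∅, {e} × {x90}, {e} × {x91}, {e} × {x90, x91}, {e, g} × {x90}, {e, g} × {x91}, {e, f, g} × {x90}, {e, f, g} × {x91}, {e, g} × {x90, x91}, {e, f, g} × {x90, x91}}; |τ_{X×Y}| = 16.

Enumerate products U × V with U ∈ τ_X, V ∈ τ_Y (deduplicated):
  ∅ × ∅ = {} (∅)
  {e} × {x90} = {(e,x90)}
  {e} × {x91} = {(e,x91)}
  {e} × {x90, x91} = {(e,x90), (e,x91)}
  {e, g} × {x90} = {(e,x90), (g,x90)}
  {e, g} × {x91} = {(e,x91), (g,x91)}
  {e, f, g} × {x90} = {(e,x90), (f,x90), (g,x90)}
  {e, f, g} × {x91} = {(e,x91), (f,x91), (g,x91)}
  {e, g} × {x90, x91} = {(e,x90), (e,x91), (g,x90), (g,x91)}
  {e, f, g} × {x90, x91} = {(e,x90), (e,x91), (f,x90), (f,x91), (g,x90), (g,x91)}
These 10 distinct sets form the basis B.
Close under arbitrary unions to get τ_{X×Y}; counting gives |τ_{X×Y}| = 16.


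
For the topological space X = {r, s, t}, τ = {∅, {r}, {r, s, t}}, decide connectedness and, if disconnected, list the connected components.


(X, τ) is connected.

Find clopen sets (U ∈ τ with X ∖ U ∈ τ):
  U = ∅, X ∖ U = {r, s, t} — both open, so U is clopen.
  U = {r, s, t}, X ∖ U = ∅ — both open, so U is clopen.
Only trivial clopens (∅ and X) exist, so (X, τ) is connected.
Compute connected components by grouping points that agree on all clopens:
  component: {r, s, t}


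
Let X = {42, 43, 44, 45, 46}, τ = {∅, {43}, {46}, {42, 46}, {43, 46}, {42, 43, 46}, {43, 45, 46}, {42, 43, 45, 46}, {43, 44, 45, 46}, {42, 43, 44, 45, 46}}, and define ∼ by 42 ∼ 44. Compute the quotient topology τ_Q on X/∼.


X/∼ = {[42=44], [43], [45], [46]}; |τ_Q| = 6.

Equivalence classes: [42=44], [43], [45], [46].
Quotient map π: X → X/∼ sends 42 ↦ [42=44], 43 ↦ [43], 44 ↦ [42=44], 45 ↦ [45], 46 ↦ [46].
For each subset V ⊆ X/∼, compute π^{-1}(V) ⊆ X and check whether π^{-1}(V) ∈ τ. V is open in τ_Q iff π^{-1}(V) ∈ τ.
  V = {}: π^{-1}(V) = ∅ ∈ τ ✓.
  V = {[42=44]}: π^{-1}(V) = {42, 44} ∉ τ ✗.
  V = {[43]}: π^{-1}(V) = {43} ∈ τ ✓.
  V = {[42=44], [43]}: π^{-1}(V) = {42, 43, 44} ∉ τ ✗.
  V = {[45]}: π^{-1}(V) = {45} ∉ τ ✗.
  V = {[42=44], [45]}: π^{-1}(V) = {42, 44, 45} ∉ τ ✗.
  V = {[43], [45]}: π^{-1}(V) = {43, 45} ∉ τ ✗.
  V = {[42=44], [43], [45]}: π^{-1}(V) = {42, 43, 44, 45} ∉ τ ✗.
  V = {[46]}: π^{-1}(V) = {46} ∈ τ ✓.
  V = {[42=44], [46]}: π^{-1}(V) = {42, 44, 46} ∉ τ ✗.
  V = {[43], [46]}: π^{-1}(V) = {43, 46} ∈ τ ✓.
  V = {[42=44], [43], [46]}: π^{-1}(V) = {42, 43, 44, 46} ∉ τ ✗.
  V = {[45], [46]}: π^{-1}(V) = {45, 46} ∉ τ ✗.
  V = {[42=44], [45], [46]}: π^{-1}(V) = {42, 44, 45, 46} ∉ τ ✗.
  V = {[43], [45], [46]}: π^{-1}(V) = {43, 45, 46} ∈ τ ✓.
  V = {[42=44], [43], [45], [46]}: π^{-1}(V) = {42, 43, 44, 45, 46} ∈ τ ✓.
Open sets in the quotient: τ_Q = {{}, {[43]}, {[46]}, {[43], [46]}, {[43], [45], [46]}, {[42=44], [43], [45], [46]}} (6 elements).


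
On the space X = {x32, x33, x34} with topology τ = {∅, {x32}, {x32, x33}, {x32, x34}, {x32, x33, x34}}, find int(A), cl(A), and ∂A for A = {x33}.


int(A) = ∅, cl(A) = {x33}, ∂A = {x33}.

Closed sets in (X, τ) are complements of opens:
  closed(X, τ) = {∅, {x33}, {x34}, {x33, x34}, {x32, x33, x34}}.
int(A) = ⋃ {U ∈ τ : U ⊆ A}. Opens contained in A: ∅.
Taking the union of these: int(A) = ∅.
cl(A) = ⋂ {C closed : A ⊆ C}. Closed sets containing A: {x33}, {x33, x34}, {x32, x33, x34}.
Intersecting these: cl(A) = {x33}.
∂A = cl(A) ∖ int(A) = {x33} ∖ ∅ = {x33}.


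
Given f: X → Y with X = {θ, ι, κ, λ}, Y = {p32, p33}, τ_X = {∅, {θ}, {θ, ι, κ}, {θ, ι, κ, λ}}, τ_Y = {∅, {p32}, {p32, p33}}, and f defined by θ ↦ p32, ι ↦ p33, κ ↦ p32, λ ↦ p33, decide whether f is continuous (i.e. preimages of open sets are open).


f is NOT continuous.

Compute f^{-1}(U) for each U ∈ τ_Y:
  U = ∅: f^{-1}(U) = ∅ ∈ τ_X ✓.
  U = {p32}: f^{-1}(U) = {θ, κ} ∉ τ_X ✗.
  U = {p32, p33}: f^{-1}(U) = {θ, ι, κ, λ} ∈ τ_X ✓.
Found U = {p32} with f^{-1}(U) = {θ, κ} not in τ_X. Therefore f is NOT continuous.


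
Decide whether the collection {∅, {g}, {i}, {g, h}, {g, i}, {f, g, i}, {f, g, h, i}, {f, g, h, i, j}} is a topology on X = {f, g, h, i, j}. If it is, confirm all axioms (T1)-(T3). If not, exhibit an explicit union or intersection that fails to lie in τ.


τ is NOT a topology on X.

Axiom (T1): ∅ ∈ τ? Yes; X ∈ τ? Yes.
Axiom (T2/T3): check pairwise unions and intersections of members of τ.
Counterexample for (T2): {i} ∪ {g, h} = {g, h, i} ∉ τ. Therefore τ is NOT a topology.


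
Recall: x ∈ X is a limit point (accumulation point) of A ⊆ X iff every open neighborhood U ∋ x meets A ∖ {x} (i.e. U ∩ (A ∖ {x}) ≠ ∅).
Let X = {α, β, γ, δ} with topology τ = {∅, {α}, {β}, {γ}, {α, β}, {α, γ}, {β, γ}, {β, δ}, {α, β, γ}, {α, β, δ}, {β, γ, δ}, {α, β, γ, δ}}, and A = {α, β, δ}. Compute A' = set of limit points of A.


A' = {δ}

For each x ∈ X, list the open sets U ∈ τ with x ∈ U, then check whether U ∩ (A ∖ {x}) ≠ ∅ for every such U.
  x = α: open {α} ∋ x has {α} ∩ (A ∖ {α}) = ∅, so x is NOT a limit point.
  x = β: open {β} ∋ x has {β} ∩ (A ∖ {β}) = ∅, so x is NOT a limit point.
  x = γ: open {γ} ∋ x has {γ} ∩ (A ∖ {γ}) = ∅, so x is NOT a limit point.
  x = δ: opens ∋ x are {β, δ}, {α, β, δ}, {β, γ, δ}, {α, β, γ, δ}; each meets A ∖ {δ}, so x IS a limit point.
Collecting: A' = {δ}.


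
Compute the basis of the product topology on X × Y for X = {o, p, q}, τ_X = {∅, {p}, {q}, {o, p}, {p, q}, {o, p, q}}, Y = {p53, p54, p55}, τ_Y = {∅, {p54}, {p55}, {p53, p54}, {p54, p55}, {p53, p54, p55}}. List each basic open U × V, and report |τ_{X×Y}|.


Basis B = {∅ × ∅, {p} × {p54}, {p} × {p55}, {q} × {p54}, {q} × {p55}, {o, p} × {p54}, {o, p} × {p55}, {p} × {p53, p54}, {p} × {p54, p55}, {p, q} × {p54}, {p, q} × {p55}, {q} × {p53, p54}, {q} × {p54, p55}, {o, p, q} × {p54}, {o, p, q} × {p55}, {p} × {p53, p54, p55}, {q} × {p53, p54, p55}, {o, p} × {p53, p54}, {o, p} × {p54, p55}, {p, q} × {p53, p54}, {p, q} × {p54, p55}, {o, p} × {p53, p54, p55}, {o, p, q} × {p53, p54}, {o, p, q} × {p54, p55}, {p, q} × {p53, p54, p55}, {o, p, q} × {p53, p54, p55}}; |τ_{X×Y}| = 108.

Enumerate products U × V with U ∈ τ_X, V ∈ τ_Y (deduplicated):
  ∅ × ∅ = {} (∅)
  {p} × {p54} = {(p,p54)}
  {p} × {p55} = {(p,p55)}
  {q} × {p54} = {(q,p54)}
  {q} × {p55} = {(q,p55)}
  {o, p} × {p54} = {(o,p54), (p,p54)}
  {o, p} × {p55} = {(o,p55), (p,p55)}
  {p} × {p53, p54} = {(p,p53), (p,p54)}
  {p} × {p54, p55} = {(p,p54), (p,p55)}
  {p, q} × {p54} = {(p,p54), (q,p54)}
  {p, q} × {p55} = {(p,p55), (q,p55)}
  {q} × {p53, p54} = {(q,p53), (q,p54)}
  {q} × {p54, p55} = {(q,p54), (q,p55)}
  {o, p, q} × {p54} = {(o,p54), (p,p54), (q,p54)}
  {o, p, q} × {p55} = {(o,p55), (p,p55), (q,p55)}
  {p} × {p53, p54, p55} = {(p,p53), (p,p54), (p,p55)}
  {q} × {p53, p54, p55} = {(q,p53), (q,p54), (q,p55)}
  {o, p} × {p53, p54} = {(o,p53), (o,p54), (p,p53), (p,p54)}
  {o, p} × {p54, p55} = {(o,p54), (o,p55), (p,p54), (p,p55)}
  {p, q} × {p53, p54} = {(p,p53), (p,p54), (q,p53), (q,p54)}
  {p, q} × {p54, p55} = {(p,p54), (p,p55), (q,p54), (q,p55)}
  {o, p} × {p53, p54, p55} = {(o,p53), (o,p54), (o,p55), (p,p53), (p,p54), (p,p55)}
  {o, p, q} × {p53, p54} = {(o,p53), (o,p54), (p,p53), (p,p54), (q,p53), (q,p54)}
  {o, p, q} × {p54, p55} = {(o,p54), (o,p55), (p,p54), (p,p55), (q,p54), (q,p55)}
  {p, q} × {p53, p54, p55} = {(p,p53), (p,p54), (p,p55), (q,p53), (q,p54), (q,p55)}
  {o, p, q} × {p53, p54, p55} = {(o,p53), (o,p54), (o,p55), (p,p53), (p,p54), (p,p55), (q,p53), (q,p54), (q,p55)}
These 26 distinct sets form the basis B.
Close under arbitrary unions to get τ_{X×Y}; counting gives |τ_{X×Y}| = 108.


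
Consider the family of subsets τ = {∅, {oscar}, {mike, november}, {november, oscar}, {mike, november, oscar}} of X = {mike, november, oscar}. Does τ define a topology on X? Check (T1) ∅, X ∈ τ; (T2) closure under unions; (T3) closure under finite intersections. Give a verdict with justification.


τ is NOT a topology on X.

Axiom (T1): ∅ ∈ τ? Yes; X ∈ τ? Yes.
Axiom (T2/T3): check pairwise unions and intersections of members of τ.
Counterexample for (T3): {mike, november} ∩ {november, oscar} = {november} ∉ τ. Therefore τ is NOT a topology.


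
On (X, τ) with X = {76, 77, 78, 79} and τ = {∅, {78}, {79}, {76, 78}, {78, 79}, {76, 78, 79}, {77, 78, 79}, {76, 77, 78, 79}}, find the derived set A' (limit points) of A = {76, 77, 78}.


A' = {76, 77}

For each x ∈ X, list the open sets U ∈ τ with x ∈ U, then check whether U ∩ (A ∖ {x}) ≠ ∅ for every such U.
  x = 76: opens ∋ x are {76, 78}, {76, 78, 79}, {76, 77, 78, 79}; each meets A ∖ {76}, so x IS a limit point.
  x = 77: opens ∋ x are {77, 78, 79}, {76, 77, 78, 79}; each meets A ∖ {77}, so x IS a limit point.
  x = 78: open {78} ∋ x has {78} ∩ (A ∖ {78}) = ∅, so x is NOT a limit point.
  x = 79: open {79} ∋ x has {79} ∩ (A ∖ {79}) = ∅, so x is NOT a limit point.
Collecting: A' = {76, 77}.


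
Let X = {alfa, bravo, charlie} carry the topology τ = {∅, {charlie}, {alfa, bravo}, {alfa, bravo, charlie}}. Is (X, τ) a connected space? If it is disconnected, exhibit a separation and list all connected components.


(X, τ) is disconnected; components = [{charlie}, {alfa, bravo}].

Find clopen sets (U ∈ τ with X ∖ U ∈ τ):
  U = ∅, X ∖ U = {alfa, bravo, charlie} — both open, so U is clopen.
  U = {charlie}, X ∖ U = {alfa, bravo} — both open, so U is clopen.
  U = {alfa, bravo}, X ∖ U = {charlie} — both open, so U is clopen.
  U = {alfa, bravo, charlie}, X ∖ U = ∅ — both open, so U is clopen.
Nontrivial clopen(s) exist: e.g. {charlie}. So (X, τ) is disconnected.
Compute connected components by grouping points that agree on all clopens:
  component: {charlie}
  component: {alfa, bravo}


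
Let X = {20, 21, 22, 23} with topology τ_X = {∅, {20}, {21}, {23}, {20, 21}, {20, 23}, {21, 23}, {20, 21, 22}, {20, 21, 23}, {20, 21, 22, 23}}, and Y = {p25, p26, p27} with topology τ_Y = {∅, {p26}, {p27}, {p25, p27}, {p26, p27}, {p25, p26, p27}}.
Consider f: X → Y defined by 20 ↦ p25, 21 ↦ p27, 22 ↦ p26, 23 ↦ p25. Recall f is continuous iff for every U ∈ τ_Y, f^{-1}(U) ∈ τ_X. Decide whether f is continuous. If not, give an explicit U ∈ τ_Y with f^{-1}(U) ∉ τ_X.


f is NOT continuous.

Compute f^{-1}(U) for each U ∈ τ_Y:
  U = ∅: f^{-1}(U) = ∅ ∈ τ_X ✓.
  U = {p26}: f^{-1}(U) = {22} ∉ τ_X ✗.
  U = {p27}: f^{-1}(U) = {21} ∈ τ_X ✓.
  U = {p25, p27}: f^{-1}(U) = {20, 21, 23} ∈ τ_X ✓.
  U = {p26, p27}: f^{-1}(U) = {21, 22} ∉ τ_X ✗.
  U = {p25, p26, p27}: f^{-1}(U) = {20, 21, 22, 23} ∈ τ_X ✓.
Found U = {p26} with f^{-1}(U) = {22} not in τ_X. Therefore f is NOT continuous.


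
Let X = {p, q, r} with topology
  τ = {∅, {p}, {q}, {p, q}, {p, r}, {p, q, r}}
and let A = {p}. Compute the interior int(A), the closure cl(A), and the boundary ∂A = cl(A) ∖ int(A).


int(A) = {p}, cl(A) = {p, r}, ∂A = {r}.

Closed sets in (X, τ) are complements of opens:
  closed(X, τ) = {∅, {q}, {r}, {p, r}, {q, r}, {p, q, r}}.
int(A) = ⋃ {U ∈ τ : U ⊆ A}. Opens contained in A: ∅, {p}.
Taking the union of these: int(A) = {p}.
cl(A) = ⋂ {C closed : A ⊆ C}. Closed sets containing A: {p, r}, {p, q, r}.
Intersecting these: cl(A) = {p, r}.
∂A = cl(A) ∖ int(A) = {p, r} ∖ {p} = {r}.


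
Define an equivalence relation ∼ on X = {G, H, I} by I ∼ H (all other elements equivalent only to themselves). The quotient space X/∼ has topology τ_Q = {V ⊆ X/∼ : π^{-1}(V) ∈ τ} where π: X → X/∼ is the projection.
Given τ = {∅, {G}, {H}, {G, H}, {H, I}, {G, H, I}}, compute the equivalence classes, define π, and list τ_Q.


X/∼ = {[G], [H=I]}; |τ_Q| = 4.

Equivalence classes: [G], [H=I].
Quotient map π: X → X/∼ sends G ↦ [G], H ↦ [H=I], I ↦ [H=I].
For each subset V ⊆ X/∼, compute π^{-1}(V) ⊆ X and check whether π^{-1}(V) ∈ τ. V is open in τ_Q iff π^{-1}(V) ∈ τ.
  V = {}: π^{-1}(V) = ∅ ∈ τ ✓.
  V = {[G]}: π^{-1}(V) = {G} ∈ τ ✓.
  V = {[H=I]}: π^{-1}(V) = {H, I} ∈ τ ✓.
  V = {[G], [H=I]}: π^{-1}(V) = {G, H, I} ∈ τ ✓.
Open sets in the quotient: τ_Q = {{}, {[G]}, {[H=I]}, {[G], [H=I]}} (4 elements).


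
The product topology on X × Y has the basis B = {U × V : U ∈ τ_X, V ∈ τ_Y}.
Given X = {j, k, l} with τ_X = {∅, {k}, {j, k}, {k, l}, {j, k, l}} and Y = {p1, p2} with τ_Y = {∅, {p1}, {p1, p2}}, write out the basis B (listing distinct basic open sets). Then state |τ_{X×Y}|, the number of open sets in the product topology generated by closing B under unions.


Basis B = {∅ × ∅, {k} × {p1}, {j, k} × {p1}, {k} × {p1, p2}, {k, l} × {p1}, {j, k, l} × {p1}, {j, k} × {p1, p2}, {k, l} × {p1, p2}, {j, k, l} × {p1, p2}}; |τ_{X×Y}| = 14.

Enumerate products U × V with U ∈ τ_X, V ∈ τ_Y (deduplicated):
  ∅ × ∅ = {} (∅)
  {k} × {p1} = {(k,p1)}
  {j, k} × {p1} = {(j,p1), (k,p1)}
  {k} × {p1, p2} = {(k,p1), (k,p2)}
  {k, l} × {p1} = {(k,p1), (l,p1)}
  {j, k, l} × {p1} = {(j,p1), (k,p1), (l,p1)}
  {j, k} × {p1, p2} = {(j,p1), (j,p2), (k,p1), (k,p2)}
  {k, l} × {p1, p2} = {(k,p1), (k,p2), (l,p1), (l,p2)}
  {j, k, l} × {p1, p2} = {(j,p1), (j,p2), (k,p1), (k,p2), (l,p1), (l,p2)}
These 9 distinct sets form the basis B.
Close under arbitrary unions to get τ_{X×Y}; counting gives |τ_{X×Y}| = 14.


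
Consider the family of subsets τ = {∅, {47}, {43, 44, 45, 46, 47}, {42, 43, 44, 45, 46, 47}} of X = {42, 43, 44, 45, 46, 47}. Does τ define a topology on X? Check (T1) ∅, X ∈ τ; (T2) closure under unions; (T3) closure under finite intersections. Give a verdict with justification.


τ IS a topology on X.

Axiom (T1): ∅ ∈ τ? Yes; X ∈ τ? Yes.
Axiom (T2/T3): check pairwise unions and intersections of members of τ.
All pairwise intersections and unions checked — each lies in τ. Therefore τ satisfies (T1), (T2), (T3): it IS a topology on X.


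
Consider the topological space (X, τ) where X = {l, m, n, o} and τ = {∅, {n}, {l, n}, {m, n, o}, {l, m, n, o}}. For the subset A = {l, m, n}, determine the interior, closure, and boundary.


int(A) = {l, n}, cl(A) = {l, m, n, o}, ∂A = {m, o}.

Closed sets in (X, τ) are complements of opens:
  closed(X, τ) = {∅, {l}, {m, o}, {l, m, o}, {l, m, n, o}}.
int(A) = ⋃ {U ∈ τ : U ⊆ A}. Opens contained in A: ∅, {n}, {l, n}.
Taking the union of these: int(A) = {l, n}.
cl(A) = ⋂ {C closed : A ⊆ C}. Closed sets containing A: {l, m, n, o}.
Intersecting these: cl(A) = {l, m, n, o}.
∂A = cl(A) ∖ int(A) = {l, m, n, o} ∖ {l, n} = {m, o}.


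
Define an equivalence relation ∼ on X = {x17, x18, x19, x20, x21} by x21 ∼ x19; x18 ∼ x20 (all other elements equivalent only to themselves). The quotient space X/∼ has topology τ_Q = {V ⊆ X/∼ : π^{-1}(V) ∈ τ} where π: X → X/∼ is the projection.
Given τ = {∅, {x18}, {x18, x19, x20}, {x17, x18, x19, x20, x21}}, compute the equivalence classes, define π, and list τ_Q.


X/∼ = {[x17], [x18=x20], [x19=x21]}; |τ_Q| = 2.

Equivalence classes: [x17], [x18=x20], [x19=x21].
Quotient map π: X → X/∼ sends x17 ↦ [x17], x18 ↦ [x18=x20], x19 ↦ [x19=x21], x20 ↦ [x18=x20], x21 ↦ [x19=x21].
For each subset V ⊆ X/∼, compute π^{-1}(V) ⊆ X and check whether π^{-1}(V) ∈ τ. V is open in τ_Q iff π^{-1}(V) ∈ τ.
  V = {}: π^{-1}(V) = ∅ ∈ τ ✓.
  V = {[x17]}: π^{-1}(V) = {x17} ∉ τ ✗.
  V = {[x18=x20]}: π^{-1}(V) = {x18, x20} ∉ τ ✗.
  V = {[x17], [x18=x20]}: π^{-1}(V) = {x17, x18, x20} ∉ τ ✗.
  V = {[x19=x21]}: π^{-1}(V) = {x19, x21} ∉ τ ✗.
  V = {[x17], [x19=x21]}: π^{-1}(V) = {x17, x19, x21} ∉ τ ✗.
  V = {[x18=x20], [x19=x21]}: π^{-1}(V) = {x18, x19, x20, x21} ∉ τ ✗.
  V = {[x17], [x18=x20], [x19=x21]}: π^{-1}(V) = {x17, x18, x19, x20, x21} ∈ τ ✓.
Open sets in the quotient: τ_Q = {{}, {[x17], [x18=x20], [x19=x21]}} (2 elements).


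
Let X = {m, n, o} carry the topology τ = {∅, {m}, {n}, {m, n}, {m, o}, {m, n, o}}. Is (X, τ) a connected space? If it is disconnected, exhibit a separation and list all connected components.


(X, τ) is disconnected; components = [{n}, {m, o}].

Find clopen sets (U ∈ τ with X ∖ U ∈ τ):
  U = ∅, X ∖ U = {m, n, o} — both open, so U is clopen.
  U = {n}, X ∖ U = {m, o} — both open, so U is clopen.
  U = {m, o}, X ∖ U = {n} — both open, so U is clopen.
  U = {m, n, o}, X ∖ U = ∅ — both open, so U is clopen.
Nontrivial clopen(s) exist: e.g. {n}. So (X, τ) is disconnected.
Compute connected components by grouping points that agree on all clopens:
  component: {n}
  component: {m, o}


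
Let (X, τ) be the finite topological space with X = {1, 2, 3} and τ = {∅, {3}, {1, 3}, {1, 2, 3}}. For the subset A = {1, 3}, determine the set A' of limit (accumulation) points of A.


A' = {1, 2}

For each x ∈ X, list the open sets U ∈ τ with x ∈ U, then check whether U ∩ (A ∖ {x}) ≠ ∅ for every such U.
  x = 1: opens ∋ x are {1, 3}, {1, 2, 3}; each meets A ∖ {1}, so x IS a limit point.
  x = 2: opens ∋ x are {1, 2, 3}; each meets A ∖ {2}, so x IS a limit point.
  x = 3: open {3} ∋ x has {3} ∩ (A ∖ {3}) = ∅, so x is NOT a limit point.
Collecting: A' = {1, 2}.


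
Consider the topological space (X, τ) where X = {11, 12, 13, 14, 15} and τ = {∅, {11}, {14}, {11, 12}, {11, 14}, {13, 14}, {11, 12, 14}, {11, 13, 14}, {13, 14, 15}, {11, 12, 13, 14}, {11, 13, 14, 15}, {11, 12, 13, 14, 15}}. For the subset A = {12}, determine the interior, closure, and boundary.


int(A) = ∅, cl(A) = {12}, ∂A = {12}.

Closed sets in (X, τ) are complements of opens:
  closed(X, τ) = {∅, {12}, {15}, {11, 12}, {12, 15}, {13, 15}, {11, 12, 15}, {12, 13, 15}, {13, 14, 15}, {11, 12, 13, 15}, {12, 13, 14, 15}, {11, 12, 13, 14, 15}}.
int(A) = ⋃ {U ∈ τ : U ⊆ A}. Opens contained in A: ∅.
Taking the union of these: int(A) = ∅.
cl(A) = ⋂ {C closed : A ⊆ C}. Closed sets containing A: {12}, {11, 12}, {12, 15}, {11, 12, 15}, {12, 13, 15}, {11, 12, 13, 15}, {12, 13, 14, 15}, {11, 12, 13, 14, 15}.
Intersecting these: cl(A) = {12}.
∂A = cl(A) ∖ int(A) = {12} ∖ ∅ = {12}.


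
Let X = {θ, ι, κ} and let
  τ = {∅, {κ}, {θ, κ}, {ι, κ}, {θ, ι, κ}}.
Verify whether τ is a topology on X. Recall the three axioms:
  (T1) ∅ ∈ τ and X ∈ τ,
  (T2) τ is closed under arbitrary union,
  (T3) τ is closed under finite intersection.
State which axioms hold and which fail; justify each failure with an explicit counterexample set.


τ IS a topology on X.

Axiom (T1): ∅ ∈ τ? Yes; X ∈ τ? Yes.
Axiom (T2/T3): check pairwise unions and intersections of members of τ.
All pairwise intersections and unions checked — each lies in τ. Therefore τ satisfies (T1), (T2), (T3): it IS a topology on X.


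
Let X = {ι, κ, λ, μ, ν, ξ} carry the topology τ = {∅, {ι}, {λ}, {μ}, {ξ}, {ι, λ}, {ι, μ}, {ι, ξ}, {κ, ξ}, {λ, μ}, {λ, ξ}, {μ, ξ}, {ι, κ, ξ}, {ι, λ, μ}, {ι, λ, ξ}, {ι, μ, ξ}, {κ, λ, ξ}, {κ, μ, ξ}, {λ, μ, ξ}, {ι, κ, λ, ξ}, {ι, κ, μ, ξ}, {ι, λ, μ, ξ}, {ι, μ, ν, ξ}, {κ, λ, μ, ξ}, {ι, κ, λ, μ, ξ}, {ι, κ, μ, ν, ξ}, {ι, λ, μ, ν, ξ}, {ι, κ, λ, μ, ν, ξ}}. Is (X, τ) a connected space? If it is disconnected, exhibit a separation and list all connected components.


(X, τ) is disconnected; components = [{λ}, {ι, κ, μ, ν, ξ}].

Find clopen sets (U ∈ τ with X ∖ U ∈ τ):
  U = ∅, X ∖ U = {ι, κ, λ, μ, ν, ξ} — both open, so U is clopen.
  U = {λ}, X ∖ U = {ι, κ, μ, ν, ξ} — both open, so U is clopen.
  U = {ι, κ, μ, ν, ξ}, X ∖ U = {λ} — both open, so U is clopen.
  U = {ι, κ, λ, μ, ν, ξ}, X ∖ U = ∅ — both open, so U is clopen.
Nontrivial clopen(s) exist: e.g. {ι, κ, μ, ν, ξ}. So (X, τ) is disconnected.
Compute connected components by grouping points that agree on all clopens:
  component: {λ}
  component: {ι, κ, μ, ν, ξ}


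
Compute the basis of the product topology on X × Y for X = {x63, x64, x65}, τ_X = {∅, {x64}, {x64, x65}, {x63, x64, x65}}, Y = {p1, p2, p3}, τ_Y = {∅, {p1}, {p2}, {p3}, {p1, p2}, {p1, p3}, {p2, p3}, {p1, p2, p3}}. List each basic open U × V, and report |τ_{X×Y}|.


Basis B = {∅ × ∅, {x64} × {p1}, {x64} × {p2}, {x64} × {p3}, {x64} × {p1, p2}, {x64} × {p1, p3}, {x64, x65} × {p1}, {x64} × {p2, p3}, {x64, x65} × {p2}, {x64, x65} × {p3}, {x63, x64, x65} × {p1}, {x63, x64, x65} × {p2}, {x63, x64, x65} × {p3}, {x64} × {p1, p2, p3}, {x64, x65} × {p1, p2}, {x64, x65} × {p1, p3}, {x64, x65} × {p2, p3}, {x63, x64, x65} × {p1, p2}, {x63, x64, x65} × {p1, p3}, {x63, x64, x65} × {p2, p3}, {x64, x65} × {p1, p2, p3}, {x63, x64, x65} × {p1, p2, p3}}; |τ_{X×Y}| = 64.

Enumerate products U × V with U ∈ τ_X, V ∈ τ_Y (deduplicated):
  ∅ × ∅ = {} (∅)
  {x64} × {p1} = {(x64,p1)}
  {x64} × {p2} = {(x64,p2)}
  {x64} × {p3} = {(x64,p3)}
  {x64} × {p1, p2} = {(x64,p1), (x64,p2)}
  {x64} × {p1, p3} = {(x64,p1), (x64,p3)}
  {x64, x65} × {p1} = {(x64,p1), (x65,p1)}
  {x64} × {p2, p3} = {(x64,p2), (x64,p3)}
  {x64, x65} × {p2} = {(x64,p2), (x65,p2)}
  {x64, x65} × {p3} = {(x64,p3), (x65,p3)}
  {x63, x64, x65} × {p1} = {(x63,p1), (x64,p1), (x65,p1)}
  {x63, x64, x65} × {p2} = {(x63,p2), (x64,p2), (x65,p2)}
  {x63, x64, x65} × {p3} = {(x63,p3), (x64,p3), (x65,p3)}
  {x64} × {p1, p2, p3} = {(x64,p1), (x64,p2), (x64,p3)}
  {x64, x65} × {p1, p2} = {(x64,p1), (x64,p2), (x65,p1), (x65,p2)}
  {x64, x65} × {p1, p3} = {(x64,p1), (x64,p3), (x65,p1), (x65,p3)}
  {x64, x65} × {p2, p3} = {(x64,p2), (x64,p3), (x65,p2), (x65,p3)}
  {x63, x64, x65} × {p1, p2} = {(x63,p1), (x63,p2), (x64,p1), (x64,p2), (x65,p1), (x65,p2)}
  {x63, x64, x65} × {p1, p3} = {(x63,p1), (x63,p3), (x64,p1), (x64,p3), (x65,p1), (x65,p3)}
  {x63, x64, x65} × {p2, p3} = {(x63,p2), (x63,p3), (x64,p2), (x64,p3), (x65,p2), (x65,p3)}
  {x64, x65} × {p1, p2, p3} = {(x64,p1), (x64,p2), (x64,p3), (x65,p1), (x65,p2), (x65,p3)}
  {x63, x64, x65} × {p1, p2, p3} = {(x63,p1), (x63,p2), (x63,p3), (x64,p1), (x64,p2), (x64,p3), (x65,p1), (x65,p2), (x65,p3)}
These 22 distinct sets form the basis B.
Close under arbitrary unions to get τ_{X×Y}; counting gives |τ_{X×Y}| = 64.


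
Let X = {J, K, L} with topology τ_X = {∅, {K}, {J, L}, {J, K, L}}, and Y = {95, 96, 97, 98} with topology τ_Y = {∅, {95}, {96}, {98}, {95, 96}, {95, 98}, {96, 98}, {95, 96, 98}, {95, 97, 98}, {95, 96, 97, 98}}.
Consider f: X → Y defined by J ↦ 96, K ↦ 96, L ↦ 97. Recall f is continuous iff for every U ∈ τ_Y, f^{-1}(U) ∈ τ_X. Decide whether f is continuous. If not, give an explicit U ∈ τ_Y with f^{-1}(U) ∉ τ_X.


f is NOT continuous.

Compute f^{-1}(U) for each U ∈ τ_Y:
  U = ∅: f^{-1}(U) = ∅ ∈ τ_X ✓.
  U = {95}: f^{-1}(U) = ∅ ∈ τ_X ✓.
  U = {96}: f^{-1}(U) = {J, K} ∉ τ_X ✗.
  U = {98}: f^{-1}(U) = ∅ ∈ τ_X ✓.
  U = {95, 96}: f^{-1}(U) = {J, K} ∉ τ_X ✗.
  U = {95, 98}: f^{-1}(U) = ∅ ∈ τ_X ✓.
  U = {96, 98}: f^{-1}(U) = {J, K} ∉ τ_X ✗.
  U = {95, 96, 98}: f^{-1}(U) = {J, K} ∉ τ_X ✗.
  U = {95, 97, 98}: f^{-1}(U) = {L} ∉ τ_X ✗.
  U = {95, 96, 97, 98}: f^{-1}(U) = {J, K, L} ∈ τ_X ✓.
Found U = {96} with f^{-1}(U) = {J, K} not in τ_X. Therefore f is NOT continuous.


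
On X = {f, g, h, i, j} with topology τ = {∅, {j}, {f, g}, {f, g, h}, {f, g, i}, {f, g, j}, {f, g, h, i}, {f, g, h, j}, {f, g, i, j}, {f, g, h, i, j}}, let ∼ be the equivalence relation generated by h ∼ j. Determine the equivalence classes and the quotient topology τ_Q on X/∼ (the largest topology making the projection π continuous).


X/∼ = {[f], [g], [h=j], [i]}; |τ_Q| = 5.

Equivalence classes: [f], [g], [h=j], [i].
Quotient map π: X → X/∼ sends f ↦ [f], g ↦ [g], h ↦ [h=j], i ↦ [i], j ↦ [h=j].
For each subset V ⊆ X/∼, compute π^{-1}(V) ⊆ X and check whether π^{-1}(V) ∈ τ. V is open in τ_Q iff π^{-1}(V) ∈ τ.
  V = {}: π^{-1}(V) = ∅ ∈ τ ✓.
  V = {[f]}: π^{-1}(V) = {f} ∉ τ ✗.
  V = {[g]}: π^{-1}(V) = {g} ∉ τ ✗.
  V = {[f], [g]}: π^{-1}(V) = {f, g} ∈ τ ✓.
  V = {[h=j]}: π^{-1}(V) = {h, j} ∉ τ ✗.
  V = {[f], [h=j]}: π^{-1}(V) = {f, h, j} ∉ τ ✗.
  V = {[g], [h=j]}: π^{-1}(V) = {g, h, j} ∉ τ ✗.
  V = {[f], [g], [h=j]}: π^{-1}(V) = {f, g, h, j} ∈ τ ✓.
  V = {[i]}: π^{-1}(V) = {i} ∉ τ ✗.
  V = {[f], [i]}: π^{-1}(V) = {f, i} ∉ τ ✗.
  V = {[g], [i]}: π^{-1}(V) = {g, i} ∉ τ ✗.
  V = {[f], [g], [i]}: π^{-1}(V) = {f, g, i} ∈ τ ✓.
  V = {[h=j], [i]}: π^{-1}(V) = {h, i, j} ∉ τ ✗.
  V = {[f], [h=j], [i]}: π^{-1}(V) = {f, h, i, j} ∉ τ ✗.
  V = {[g], [h=j], [i]}: π^{-1}(V) = {g, h, i, j} ∉ τ ✗.
  V = {[f], [g], [h=j], [i]}: π^{-1}(V) = {f, g, h, i, j} ∈ τ ✓.
Open sets in the quotient: τ_Q = {{}, {[f], [g]}, {[f], [g], [h=j]}, {[f], [g], [i]}, {[f], [g], [h=j], [i]}} (5 elements).


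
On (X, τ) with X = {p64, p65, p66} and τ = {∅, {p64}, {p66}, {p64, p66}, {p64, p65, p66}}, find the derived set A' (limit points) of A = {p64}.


A' = {p65}

For each x ∈ X, list the open sets U ∈ τ with x ∈ U, then check whether U ∩ (A ∖ {x}) ≠ ∅ for every such U.
  x = p64: open {p64} ∋ x has {p64} ∩ (A ∖ {p64}) = ∅, so x is NOT a limit point.
  x = p65: opens ∋ x are {p64, p65, p66}; each meets A ∖ {p65}, so x IS a limit point.
  x = p66: open {p66} ∋ x has {p66} ∩ (A ∖ {p66}) = ∅, so x is NOT a limit point.
Collecting: A' = {p65}.


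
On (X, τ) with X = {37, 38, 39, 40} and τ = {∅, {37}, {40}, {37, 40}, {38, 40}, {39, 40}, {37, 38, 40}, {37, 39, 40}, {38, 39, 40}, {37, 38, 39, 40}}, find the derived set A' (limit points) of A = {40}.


A' = {38, 39}

For each x ∈ X, list the open sets U ∈ τ with x ∈ U, then check whether U ∩ (A ∖ {x}) ≠ ∅ for every such U.
  x = 37: open {37} ∋ x has {37} ∩ (A ∖ {37}) = ∅, so x is NOT a limit point.
  x = 38: opens ∋ x are {38, 40}, {37, 38, 40}, {38, 39, 40}, {37, 38, 39, 40}; each meets A ∖ {38}, so x IS a limit point.
  x = 39: opens ∋ x are {39, 40}, {37, 39, 40}, {38, 39, 40}, {37, 38, 39, 40}; each meets A ∖ {39}, so x IS a limit point.
  x = 40: open {40} ∋ x has {40} ∩ (A ∖ {40}) = ∅, so x is NOT a limit point.
Collecting: A' = {38, 39}.


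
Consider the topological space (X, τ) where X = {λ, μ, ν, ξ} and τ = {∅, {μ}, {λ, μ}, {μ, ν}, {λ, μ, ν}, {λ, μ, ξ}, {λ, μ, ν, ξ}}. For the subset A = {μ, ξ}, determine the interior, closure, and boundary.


int(A) = {μ}, cl(A) = {λ, μ, ν, ξ}, ∂A = {λ, ν, ξ}.

Closed sets in (X, τ) are complements of opens:
  closed(X, τ) = {∅, {ν}, {ξ}, {λ, ξ}, {ν, ξ}, {λ, ν, ξ}, {λ, μ, ν, ξ}}.
int(A) = ⋃ {U ∈ τ : U ⊆ A}. Opens contained in A: ∅, {μ}.
Taking the union of these: int(A) = {μ}.
cl(A) = ⋂ {C closed : A ⊆ C}. Closed sets containing A: {λ, μ, ν, ξ}.
Intersecting these: cl(A) = {λ, μ, ν, ξ}.
∂A = cl(A) ∖ int(A) = {λ, μ, ν, ξ} ∖ {μ} = {λ, ν, ξ}.


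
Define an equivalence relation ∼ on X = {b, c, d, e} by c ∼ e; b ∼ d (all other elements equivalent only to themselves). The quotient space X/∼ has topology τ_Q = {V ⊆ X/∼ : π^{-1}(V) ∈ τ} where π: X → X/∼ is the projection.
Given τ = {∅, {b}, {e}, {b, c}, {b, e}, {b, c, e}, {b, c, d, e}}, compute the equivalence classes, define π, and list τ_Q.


X/∼ = {[b=d], [c=e]}; |τ_Q| = 2.

Equivalence classes: [b=d], [c=e].
Quotient map π: X → X/∼ sends b ↦ [b=d], c ↦ [c=e], d ↦ [b=d], e ↦ [c=e].
For each subset V ⊆ X/∼, compute π^{-1}(V) ⊆ X and check whether π^{-1}(V) ∈ τ. V is open in τ_Q iff π^{-1}(V) ∈ τ.
  V = {}: π^{-1}(V) = ∅ ∈ τ ✓.
  V = {[b=d]}: π^{-1}(V) = {b, d} ∉ τ ✗.
  V = {[c=e]}: π^{-1}(V) = {c, e} ∉ τ ✗.
  V = {[b=d], [c=e]}: π^{-1}(V) = {b, c, d, e} ∈ τ ✓.
Open sets in the quotient: τ_Q = {{}, {[b=d], [c=e]}} (2 elements).


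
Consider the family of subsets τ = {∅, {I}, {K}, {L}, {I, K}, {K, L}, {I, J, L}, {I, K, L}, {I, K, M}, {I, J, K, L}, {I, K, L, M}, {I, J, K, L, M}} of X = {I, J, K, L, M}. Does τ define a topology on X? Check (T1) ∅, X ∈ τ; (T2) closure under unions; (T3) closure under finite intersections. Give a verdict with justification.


τ is NOT a topology on X.

Axiom (T1): ∅ ∈ τ? Yes; X ∈ τ? Yes.
Axiom (T2/T3): check pairwise unions and intersections of members of τ.
Counterexample for (T2): {I} ∪ {L} = {I, L} ∉ τ. Therefore τ is NOT a topology.


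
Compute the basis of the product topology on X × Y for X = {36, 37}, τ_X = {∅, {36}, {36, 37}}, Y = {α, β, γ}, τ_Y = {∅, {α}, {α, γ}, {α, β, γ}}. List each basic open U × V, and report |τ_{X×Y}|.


Basis B = {∅ × ∅, {36} × {α}, {36} × {α, γ}, {36, 37} × {α}, {36} × {α, β, γ}, {36, 37} × {α, γ}, {36, 37} × {α, β, γ}}; |τ_{X×Y}| = 10.

Enumerate products U × V with U ∈ τ_X, V ∈ τ_Y (deduplicated):
  ∅ × ∅ = {} (∅)
  {36} × {α} = {(36,α)}
  {36} × {α, γ} = {(36,α), (36,γ)}
  {36, 37} × {α} = {(36,α), (37,α)}
  {36} × {α, β, γ} = {(36,α), (36,β), (36,γ)}
  {36, 37} × {α, γ} = {(36,α), (36,γ), (37,α), (37,γ)}
  {36, 37} × {α, β, γ} = {(36,α), (36,β), (36,γ), (37,α), (37,β), (37,γ)}
These 7 distinct sets form the basis B.
Close under arbitrary unions to get τ_{X×Y}; counting gives |τ_{X×Y}| = 10.


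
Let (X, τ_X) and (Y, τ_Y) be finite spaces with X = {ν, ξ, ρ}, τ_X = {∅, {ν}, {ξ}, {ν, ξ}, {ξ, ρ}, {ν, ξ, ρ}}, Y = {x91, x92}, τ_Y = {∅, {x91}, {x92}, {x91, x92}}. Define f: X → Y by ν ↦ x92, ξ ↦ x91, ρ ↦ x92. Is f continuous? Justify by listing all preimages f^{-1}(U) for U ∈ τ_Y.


f is NOT continuous.

Compute f^{-1}(U) for each U ∈ τ_Y:
  U = ∅: f^{-1}(U) = ∅ ∈ τ_X ✓.
  U = {x91}: f^{-1}(U) = {ξ} ∈ τ_X ✓.
  U = {x92}: f^{-1}(U) = {ν, ρ} ∉ τ_X ✗.
  U = {x91, x92}: f^{-1}(U) = {ν, ξ, ρ} ∈ τ_X ✓.
Found U = {x92} with f^{-1}(U) = {ν, ρ} not in τ_X. Therefore f is NOT continuous.
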